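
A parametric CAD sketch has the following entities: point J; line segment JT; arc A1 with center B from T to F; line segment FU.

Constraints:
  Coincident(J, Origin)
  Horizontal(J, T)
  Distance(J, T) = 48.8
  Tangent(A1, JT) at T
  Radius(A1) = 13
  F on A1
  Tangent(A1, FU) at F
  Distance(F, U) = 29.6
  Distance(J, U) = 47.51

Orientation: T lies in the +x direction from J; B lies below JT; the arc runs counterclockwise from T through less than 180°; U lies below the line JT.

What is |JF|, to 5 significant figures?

37.503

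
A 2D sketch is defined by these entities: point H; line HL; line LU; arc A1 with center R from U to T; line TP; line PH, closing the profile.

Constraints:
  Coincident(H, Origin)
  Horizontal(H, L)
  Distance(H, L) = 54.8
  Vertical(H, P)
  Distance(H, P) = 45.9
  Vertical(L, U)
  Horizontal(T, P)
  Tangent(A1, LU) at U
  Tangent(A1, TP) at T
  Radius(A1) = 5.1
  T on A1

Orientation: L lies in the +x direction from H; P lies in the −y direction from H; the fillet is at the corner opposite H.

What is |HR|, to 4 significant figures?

64.30

H is at the origin; HL is horizontal with |HL| = 54.8 and L on the +x side, so L = (54.80, 0.000). HP is vertical with |HP| = 45.9 and P on the −y side, so P = (0.000, -45.90). The virtual corner opposite H is at (54.80, -45.90). Since A1 is tangent to LU there, RU ⟂ LU and the tangent condition forces RT to be normal to TP, with radius 5.1, so the center R sits 5.1 in from both sides at R = (49.70, -40.80). Then |HR| = |R − H| = 64.30.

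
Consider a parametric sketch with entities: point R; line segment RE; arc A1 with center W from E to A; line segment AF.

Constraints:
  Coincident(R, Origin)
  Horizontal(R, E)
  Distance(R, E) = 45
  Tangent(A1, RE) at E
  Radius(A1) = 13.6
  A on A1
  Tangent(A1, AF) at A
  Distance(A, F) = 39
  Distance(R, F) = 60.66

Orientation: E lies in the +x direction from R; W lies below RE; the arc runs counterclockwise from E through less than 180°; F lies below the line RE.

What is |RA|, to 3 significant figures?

34.1

R is at the origin; RE is horizontal with |RE| = 45.0 and E on the +x side, so E = (45.0, 0.00). The tangent condition forces WE to be normal to RE, so W = E + (0, -13.6) = (45.0, -13.6). Since WA ⟂ AF (tangency), |WF| = √(13.6² + 39.0²) = 41.3 regardless of where A sits on A1. So F lies on both circle(R, 60.66) and circle(W, 41.3); the below-RE intersection is F = (30.7, -52.3). A is the foot of the tangent from F: A = (31.4, -13.3).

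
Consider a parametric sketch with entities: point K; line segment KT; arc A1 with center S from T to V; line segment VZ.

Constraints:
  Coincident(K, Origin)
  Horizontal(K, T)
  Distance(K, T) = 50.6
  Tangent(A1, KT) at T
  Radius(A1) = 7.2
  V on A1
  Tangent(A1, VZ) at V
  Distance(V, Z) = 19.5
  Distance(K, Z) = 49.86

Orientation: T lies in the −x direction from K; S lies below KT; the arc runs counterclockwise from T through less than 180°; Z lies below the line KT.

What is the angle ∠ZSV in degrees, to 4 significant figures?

69.73°

Checks: |SV| = 7.200 ✓; ∠(SV, VZ) = 90.00° ✓; |VZ| = 19.50 ✓; |KZ| = 49.86 ✓.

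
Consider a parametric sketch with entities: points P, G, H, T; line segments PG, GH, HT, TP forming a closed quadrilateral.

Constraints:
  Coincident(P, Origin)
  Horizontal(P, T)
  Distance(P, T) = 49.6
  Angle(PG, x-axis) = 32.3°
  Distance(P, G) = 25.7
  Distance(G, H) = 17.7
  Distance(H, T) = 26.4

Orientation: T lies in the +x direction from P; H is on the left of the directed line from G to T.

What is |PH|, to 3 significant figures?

43.4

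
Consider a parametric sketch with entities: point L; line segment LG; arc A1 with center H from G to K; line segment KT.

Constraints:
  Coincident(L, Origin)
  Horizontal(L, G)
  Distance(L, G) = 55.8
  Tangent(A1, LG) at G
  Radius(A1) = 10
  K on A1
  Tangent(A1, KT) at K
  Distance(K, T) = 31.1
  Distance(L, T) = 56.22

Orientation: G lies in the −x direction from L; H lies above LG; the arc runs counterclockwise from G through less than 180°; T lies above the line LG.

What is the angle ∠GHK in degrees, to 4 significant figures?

80.06°

L is at the origin; L and G share the same y with |LG| = 55.8 and G on the −x side, so G = (-55.80, 0.000). A1 meets LG tangentially, so HG is at right angles to LG, so H = G + (0, 10) = (-55.80, 10.00). Since HK ⟂ KT (tangency), |HT| = √(10.0² + 31.1²) = 32.67 regardless of where K sits on A1. So T lies on both circle(L, 56.22) and circle(H, 32.67); the above-LG intersection is T = (-40.58, 38.91). K is the foot of the tangent from T: K = (-45.95, 8.274).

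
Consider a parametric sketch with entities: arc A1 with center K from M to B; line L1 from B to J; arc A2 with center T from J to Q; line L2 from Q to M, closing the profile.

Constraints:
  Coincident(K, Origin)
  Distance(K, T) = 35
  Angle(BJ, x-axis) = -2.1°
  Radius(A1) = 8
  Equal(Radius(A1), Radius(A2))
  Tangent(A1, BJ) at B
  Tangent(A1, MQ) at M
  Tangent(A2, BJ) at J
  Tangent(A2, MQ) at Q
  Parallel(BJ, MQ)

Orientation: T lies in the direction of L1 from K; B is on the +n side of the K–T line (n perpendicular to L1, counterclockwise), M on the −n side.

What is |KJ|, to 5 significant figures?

35.903

The slot axis is L1's direction at -2.1°, so u = (cos -2.1°, sin -2.1°) = (0.99933, -0.036644) and n = (−sin -2.1°, cos -2.1°) = (0.036644, 0.99933). K is at the origin and T lies 35.0 along u from K, so T = 35.0·u = (34.976, -1.2825). Tangency of A1 to both parallel lines with radius 8.0 puts B and M at K ± 8.0·n: B = (0.29315, 7.9946), M = (-0.29315, -7.9946). Equal radii place J and Q the same way about T: J = T + 8.0·n = (35.270, 6.7121), Q = T − 8.0·n = (34.683, -9.2772). Then |KJ| = |J − K| = 35.903.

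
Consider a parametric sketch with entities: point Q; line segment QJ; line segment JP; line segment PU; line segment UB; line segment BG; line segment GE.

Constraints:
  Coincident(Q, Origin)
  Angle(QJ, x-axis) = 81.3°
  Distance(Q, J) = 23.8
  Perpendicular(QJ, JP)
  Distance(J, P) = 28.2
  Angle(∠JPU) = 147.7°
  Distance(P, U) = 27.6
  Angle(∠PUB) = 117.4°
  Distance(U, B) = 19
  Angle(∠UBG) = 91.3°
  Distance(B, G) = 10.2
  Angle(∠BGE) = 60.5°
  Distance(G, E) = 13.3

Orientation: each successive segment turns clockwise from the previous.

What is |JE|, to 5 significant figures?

51.841

Q is at the origin; QJ runs at 81.3° with length 23.8, so J = (3.6000, 23.526). QJ ⟂ JP, so JP runs at -8.7000°; with |JP| = 28.2, P = (31.476, 19.261). ∠JPU = 147.7° gives PU at -41.000° from the x-axis; with |PU| = 27.6, U = (52.306, 1.1534). ∠PUB = 117.4° gives UB at -103.60° from the x-axis; with |UB| = 19.0, B = (47.838, -17.314). ∠UBG = 91.3° gives BG at 167.70° from the x-axis; with |BG| = 10.2, G = (37.872, -15.141). ∠BGE = 60.5° gives GE at 48.200° from the x-axis; with |GE| = 13.3, E = (46.737, -5.2261). Then |JE| = |E − J| = 51.841.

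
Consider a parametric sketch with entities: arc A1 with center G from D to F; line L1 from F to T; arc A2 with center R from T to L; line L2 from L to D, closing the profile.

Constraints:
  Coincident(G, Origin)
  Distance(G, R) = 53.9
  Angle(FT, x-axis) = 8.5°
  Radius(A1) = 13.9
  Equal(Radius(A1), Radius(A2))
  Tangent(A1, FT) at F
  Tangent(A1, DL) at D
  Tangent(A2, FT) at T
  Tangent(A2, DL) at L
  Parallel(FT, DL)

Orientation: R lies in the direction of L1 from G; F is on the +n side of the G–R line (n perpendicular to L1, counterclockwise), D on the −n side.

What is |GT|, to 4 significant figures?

55.66

The slot axis is L1's direction at 8.5°, so u = (cos 8.5°, sin 8.5°) = (0.9890, 0.1478) and n = (−sin 8.5°, cos 8.5°) = (-0.1478, 0.9890). G is at the origin and R lies 53.9 along u from G, so R = 53.9·u = (53.31, 7.967). Tangency of A1 to both parallel lines with radius 13.9 puts F and D at G ± 13.9·n: F = (-2.055, 13.75), D = (2.055, -13.75). Equal radii place T and L the same way about R: T = R + 13.9·n = (51.25, 21.71), L = R − 13.9·n = (55.36, -5.780). Then |GT| = |T − G| = 55.66.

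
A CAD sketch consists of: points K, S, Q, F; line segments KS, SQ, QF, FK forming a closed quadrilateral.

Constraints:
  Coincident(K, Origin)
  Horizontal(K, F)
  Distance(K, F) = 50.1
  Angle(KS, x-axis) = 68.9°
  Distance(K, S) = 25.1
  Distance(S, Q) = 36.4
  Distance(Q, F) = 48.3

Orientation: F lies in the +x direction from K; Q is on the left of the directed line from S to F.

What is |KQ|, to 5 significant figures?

59.546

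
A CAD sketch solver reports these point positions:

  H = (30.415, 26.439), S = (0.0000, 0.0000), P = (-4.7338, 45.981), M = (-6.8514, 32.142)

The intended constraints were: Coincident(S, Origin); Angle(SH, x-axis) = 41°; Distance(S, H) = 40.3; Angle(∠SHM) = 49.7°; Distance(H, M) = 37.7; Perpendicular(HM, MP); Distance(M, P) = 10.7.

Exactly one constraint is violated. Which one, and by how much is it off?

Distance(M, P) = 10.7 — off by 3.30.

S = (0.00, 0.00) ✓; SH at 41.00° ✓; |SH| = 40.30 ✓; ∠SHM = 49.70° ✓; |HM| = 37.70 ✓; ∠(HM, MP) = 90.00° ✓; |MP| = 14.00 ✗.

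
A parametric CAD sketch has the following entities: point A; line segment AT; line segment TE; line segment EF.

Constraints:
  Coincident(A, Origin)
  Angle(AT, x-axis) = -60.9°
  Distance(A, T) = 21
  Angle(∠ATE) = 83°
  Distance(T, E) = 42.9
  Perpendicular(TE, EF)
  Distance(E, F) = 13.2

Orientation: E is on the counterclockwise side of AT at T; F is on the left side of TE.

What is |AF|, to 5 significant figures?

41.058

∠ATE = 83.0°, so TE runs at -60.9° + (180° − 83.0°) = 36.100° from the x-axis; with |TE| = 42.9, E = T + 42.9·(cos 36.100°, sin 36.100°) = (44.876, 6.9273). The perpendicularity gives EF at right angles to TE; with |EF| = 13.2 on the left of TE, F = E + 13.2·(-0.58920, 0.80799) = (37.098, 17.593). Then |AF| = |F − A| = 41.058.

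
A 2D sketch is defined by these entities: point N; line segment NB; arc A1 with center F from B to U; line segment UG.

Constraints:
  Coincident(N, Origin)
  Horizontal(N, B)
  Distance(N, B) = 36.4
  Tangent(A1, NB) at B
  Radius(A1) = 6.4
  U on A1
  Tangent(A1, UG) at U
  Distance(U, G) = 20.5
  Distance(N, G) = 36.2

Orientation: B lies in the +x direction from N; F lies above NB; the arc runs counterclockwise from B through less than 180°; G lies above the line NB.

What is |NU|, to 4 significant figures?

42.28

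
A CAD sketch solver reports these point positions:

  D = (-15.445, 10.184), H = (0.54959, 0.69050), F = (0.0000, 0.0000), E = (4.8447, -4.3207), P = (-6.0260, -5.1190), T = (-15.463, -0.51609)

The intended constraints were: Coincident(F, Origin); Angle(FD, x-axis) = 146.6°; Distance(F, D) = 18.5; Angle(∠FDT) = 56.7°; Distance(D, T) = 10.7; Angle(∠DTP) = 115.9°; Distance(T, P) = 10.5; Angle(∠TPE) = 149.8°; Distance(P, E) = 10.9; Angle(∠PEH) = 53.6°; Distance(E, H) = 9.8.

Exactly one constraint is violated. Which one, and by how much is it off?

Distance(E, H) = 9.8 — off by 3.20.

F = (0.00, 0.00) ✓; FD at 146.6° ✓; |FD| = 18.50 ✓; ∠FDT = 56.70° ✓; |DT| = 10.70 ✓; ∠DTP = 115.9° ✓; |TP| = 10.50 ✓; ∠TPE = 149.8° ✓; |PE| = 10.90 ✓; ∠PEH = 53.60° ✓; |EH| = 6.600 ✗.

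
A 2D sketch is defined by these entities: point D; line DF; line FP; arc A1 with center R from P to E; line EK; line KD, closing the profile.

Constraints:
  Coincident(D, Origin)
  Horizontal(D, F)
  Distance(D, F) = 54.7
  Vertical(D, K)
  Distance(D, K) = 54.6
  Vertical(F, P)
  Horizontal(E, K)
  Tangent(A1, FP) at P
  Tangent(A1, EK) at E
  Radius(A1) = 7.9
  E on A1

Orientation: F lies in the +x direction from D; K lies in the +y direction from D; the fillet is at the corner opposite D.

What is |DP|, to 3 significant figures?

71.9

The virtual corner opposite D is at (54.7, 54.6). The tangent condition forces RP to be normal to FP and since A1 is tangent to EK there, RE ⟂ EK, with radius 7.9, so the center R sits 7.9 in from both sides at R = (46.8, 46.7). That places the tangent points at P = (54.7, 46.7) on FP and E = (46.8, 54.6) on EK. Then |DP| = |P − D| = 71.9.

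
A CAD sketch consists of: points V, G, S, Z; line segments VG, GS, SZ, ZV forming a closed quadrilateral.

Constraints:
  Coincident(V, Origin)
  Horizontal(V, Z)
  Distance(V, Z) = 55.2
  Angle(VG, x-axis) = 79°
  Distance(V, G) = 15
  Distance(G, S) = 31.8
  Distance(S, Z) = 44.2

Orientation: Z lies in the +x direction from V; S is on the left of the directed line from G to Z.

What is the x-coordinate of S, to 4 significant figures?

27.69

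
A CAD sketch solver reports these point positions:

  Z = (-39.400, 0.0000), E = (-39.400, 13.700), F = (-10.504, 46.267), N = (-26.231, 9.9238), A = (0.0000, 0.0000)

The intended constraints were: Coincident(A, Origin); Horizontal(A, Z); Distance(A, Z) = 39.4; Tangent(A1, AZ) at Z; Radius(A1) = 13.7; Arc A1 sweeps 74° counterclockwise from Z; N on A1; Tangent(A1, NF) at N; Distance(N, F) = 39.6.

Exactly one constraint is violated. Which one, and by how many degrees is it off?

Tangent(A1, NF) at N — off by 7.40°.

A = (0.00, 0.00) ✓; A.y = 0.00, Z.y = 0.00 ✓; |AZ| = 39.40 ✓; ∠(EZ, ZA) = 90.00° ✓; |EZ| = 13.70 ✓; bearing(E→N) − bearing(E→Z) = 74.00° ✓; |EN| = 13.70 ✓; ∠(EN, NF) = 97.40° ✗; |NF| = 39.60 ✓.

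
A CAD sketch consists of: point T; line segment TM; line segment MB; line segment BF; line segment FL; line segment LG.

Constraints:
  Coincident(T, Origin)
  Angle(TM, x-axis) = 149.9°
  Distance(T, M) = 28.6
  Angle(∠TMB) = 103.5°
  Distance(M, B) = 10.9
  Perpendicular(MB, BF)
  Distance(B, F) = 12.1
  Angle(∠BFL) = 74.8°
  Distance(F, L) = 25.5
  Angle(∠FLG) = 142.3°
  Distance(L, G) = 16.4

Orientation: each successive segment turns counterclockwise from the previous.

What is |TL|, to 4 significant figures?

23.47

The perpendicularity gives BF at right angles to MB, so BF runs at -43.60°; with |BF| = 12.1, F = (-23.50, -1.895). ∠BFL = 74.8° gives FL at 61.60° from the x-axis; with |FL| = 25.5, L = (-11.37, 20.54). Then |TL| = |L − T| = 23.47.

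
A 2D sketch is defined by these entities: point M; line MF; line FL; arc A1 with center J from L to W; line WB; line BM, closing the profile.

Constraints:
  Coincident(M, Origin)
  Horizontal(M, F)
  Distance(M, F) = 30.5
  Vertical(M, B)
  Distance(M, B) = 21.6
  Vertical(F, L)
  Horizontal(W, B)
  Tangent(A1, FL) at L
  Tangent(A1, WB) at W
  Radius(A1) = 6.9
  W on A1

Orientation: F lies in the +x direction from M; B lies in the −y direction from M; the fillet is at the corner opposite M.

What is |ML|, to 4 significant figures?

33.86

M is at the origin; MF is horizontal with |MF| = 30.5 and F on the +x side, so F = (30.50, 0.000). MB is vertical with |MB| = 21.6 and B on the −y side, so B = (0.000, -21.60). The virtual corner opposite M is at (30.50, -21.60). Since A1 is tangent to FL there, JL ⟂ FL and tangency of A1 to WB means the radius JW is perpendicular to WB, with radius 6.9, so the center J sits 6.9 in from both sides at J = (23.60, -14.70). That places the tangent points at L = (30.50, -14.70) on FL and W = (23.60, -21.60) on WB. Then |ML| = |L − M| = 33.86.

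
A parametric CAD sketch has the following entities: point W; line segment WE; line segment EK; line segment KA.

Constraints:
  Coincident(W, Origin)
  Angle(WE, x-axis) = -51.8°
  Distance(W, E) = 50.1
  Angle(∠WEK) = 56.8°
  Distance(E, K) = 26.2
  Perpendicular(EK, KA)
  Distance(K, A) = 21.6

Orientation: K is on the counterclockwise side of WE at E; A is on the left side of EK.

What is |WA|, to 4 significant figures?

20.36

∠WEK = 56.8°, so EK runs at -51.8° + (180° − 56.8°) = 71.40° from the x-axis; with |EK| = 26.2, K = E + 26.2·(cos 71.40°, sin 71.40°) = (39.34, -14.54). EK ⟂ KA; with |KA| = 21.6 on the left of EK, A = K + 21.6·(-0.9478, 0.3190) = (18.87, -7.650). Then |WA| = |A − W| = 20.36.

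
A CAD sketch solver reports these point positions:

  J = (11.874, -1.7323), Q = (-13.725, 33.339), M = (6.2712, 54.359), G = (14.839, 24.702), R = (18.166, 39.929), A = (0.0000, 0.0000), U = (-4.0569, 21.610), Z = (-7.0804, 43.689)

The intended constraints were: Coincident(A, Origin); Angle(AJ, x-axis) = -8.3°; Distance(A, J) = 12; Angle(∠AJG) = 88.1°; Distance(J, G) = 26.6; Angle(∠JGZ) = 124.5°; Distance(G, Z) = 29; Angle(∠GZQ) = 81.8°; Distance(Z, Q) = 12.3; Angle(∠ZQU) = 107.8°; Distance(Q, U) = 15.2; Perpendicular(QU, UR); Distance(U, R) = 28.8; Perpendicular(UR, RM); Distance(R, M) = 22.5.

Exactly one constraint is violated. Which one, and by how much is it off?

Distance(R, M) = 22.5 — off by 3.80.

A = (0.00, 0.00) ✓; AJ at -8.300° ✓; |AJ| = 12.00 ✓; ∠AJG = 88.10° ✓; |JG| = 26.60 ✓; ∠JGZ = 124.5° ✓; |GZ| = 29.00 ✓; ∠GZQ = 81.80° ✓; |ZQ| = 12.30 ✓; ∠ZQU = 107.8° ✓; |QU| = 15.20 ✓; ∠(QU, UR) = 90.00° ✓; |UR| = 28.80 ✓; ∠(UR, RM) = 90.00° ✓; |RM| = 18.70 ✗.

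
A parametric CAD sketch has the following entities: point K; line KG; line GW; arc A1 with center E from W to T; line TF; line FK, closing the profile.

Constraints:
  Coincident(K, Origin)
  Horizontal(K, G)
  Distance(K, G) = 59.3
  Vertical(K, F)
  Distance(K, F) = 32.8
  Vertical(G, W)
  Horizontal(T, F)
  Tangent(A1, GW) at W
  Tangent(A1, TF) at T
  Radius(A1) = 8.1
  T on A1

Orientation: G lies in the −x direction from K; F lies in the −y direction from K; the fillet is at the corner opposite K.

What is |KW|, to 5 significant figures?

64.238

K is at the origin; KG is horizontal with |KG| = 59.3 and G on the −x side, so G = (-59.300, 0.0000). K and F share the same x with |KF| = 32.8 and F on the −y side, so F = (0.0000, -32.800). The virtual corner opposite K is at (-59.300, -32.800). The tangent condition forces EW to be normal to GW and since A1 is tangent to TF there, ET ⟂ TF, with radius 8.1, so the center E sits 8.1 in from both sides at E = (-51.200, -24.700). That places the tangent points at W = (-59.300, -24.700) on GW and T = (-51.200, -32.800) on TF. Then |KW| = |W − K| = 64.238.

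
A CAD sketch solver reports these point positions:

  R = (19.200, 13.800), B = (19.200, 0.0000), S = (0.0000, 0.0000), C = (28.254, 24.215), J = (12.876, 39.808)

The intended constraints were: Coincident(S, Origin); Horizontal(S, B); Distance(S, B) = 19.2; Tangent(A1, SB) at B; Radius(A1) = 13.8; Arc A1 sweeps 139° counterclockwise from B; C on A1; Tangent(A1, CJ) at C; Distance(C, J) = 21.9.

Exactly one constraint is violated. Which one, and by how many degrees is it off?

Tangent(A1, CJ) at C — off by 4.40°.

S = (0.00, 0.00) ✓; S.y = 0.00, B.y = 0.00 ✓; |SB| = 19.20 ✓; ∠(RB, BS) = 90.00° ✓; |RB| = 13.80 ✓; bearing(R→C) − bearing(R→B) = 139.0° ✓; |RC| = 13.80 ✓; ∠(RC, CJ) = 94.40° ✗; |CJ| = 21.90 ✓.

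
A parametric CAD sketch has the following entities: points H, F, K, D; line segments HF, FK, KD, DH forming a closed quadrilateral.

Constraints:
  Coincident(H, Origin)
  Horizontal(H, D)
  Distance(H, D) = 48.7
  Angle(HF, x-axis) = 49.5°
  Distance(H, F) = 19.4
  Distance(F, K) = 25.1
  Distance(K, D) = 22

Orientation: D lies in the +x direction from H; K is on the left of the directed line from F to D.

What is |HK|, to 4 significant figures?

41.85

Checks: |FK| = 25.10 ✓; |KD| = 22.00 ✓.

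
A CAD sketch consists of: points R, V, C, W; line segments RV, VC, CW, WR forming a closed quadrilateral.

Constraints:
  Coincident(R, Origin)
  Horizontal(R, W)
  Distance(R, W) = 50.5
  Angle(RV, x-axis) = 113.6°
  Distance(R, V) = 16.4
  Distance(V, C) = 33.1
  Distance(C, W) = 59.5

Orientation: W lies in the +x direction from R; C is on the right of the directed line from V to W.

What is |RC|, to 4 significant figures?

19.10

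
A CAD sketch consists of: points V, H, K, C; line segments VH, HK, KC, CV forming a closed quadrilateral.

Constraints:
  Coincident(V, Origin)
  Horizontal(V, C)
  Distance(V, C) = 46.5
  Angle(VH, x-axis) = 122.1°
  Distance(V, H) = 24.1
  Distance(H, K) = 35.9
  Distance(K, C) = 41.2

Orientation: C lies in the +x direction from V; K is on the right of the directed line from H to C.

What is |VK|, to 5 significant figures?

11.802

Checks: |HK| = 35.90 ✓; |KC| = 41.20 ✓.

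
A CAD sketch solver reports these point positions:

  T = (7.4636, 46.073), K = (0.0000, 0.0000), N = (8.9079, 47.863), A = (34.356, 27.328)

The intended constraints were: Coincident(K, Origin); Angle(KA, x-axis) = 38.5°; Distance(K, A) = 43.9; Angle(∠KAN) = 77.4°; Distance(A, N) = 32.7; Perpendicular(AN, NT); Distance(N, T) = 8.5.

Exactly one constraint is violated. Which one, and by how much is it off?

Distance(N, T) = 8.5 — off by 6.20.

K = (0.00, 0.00) ✓; KA at 38.50° ✓; |KA| = 43.90 ✓; ∠KAN = 77.40° ✓; |AN| = 32.70 ✓; ∠(AN, NT) = 90.00° ✓; |NT| = 2.300 ✗.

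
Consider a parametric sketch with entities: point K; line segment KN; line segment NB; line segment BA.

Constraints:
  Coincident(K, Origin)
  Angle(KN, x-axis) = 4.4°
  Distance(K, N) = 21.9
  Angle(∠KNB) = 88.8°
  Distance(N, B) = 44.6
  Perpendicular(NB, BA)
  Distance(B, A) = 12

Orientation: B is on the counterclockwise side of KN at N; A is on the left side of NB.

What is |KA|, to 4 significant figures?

45.24

∠KNB = 88.8°, so NB runs at 4.4° + (180° − 88.8°) = 95.60° from the x-axis; with |NB| = 44.6, B = N + 44.6·(cos 95.60°, sin 95.60°) = (17.48, 46.07). The perpendicularity gives BA at right angles to NB; with |BA| = 12.0 on the left of NB, A = B + 12.0·(-0.9952, -0.09758) = (5.541, 44.90). Then |KA| = |A − K| = 45.24.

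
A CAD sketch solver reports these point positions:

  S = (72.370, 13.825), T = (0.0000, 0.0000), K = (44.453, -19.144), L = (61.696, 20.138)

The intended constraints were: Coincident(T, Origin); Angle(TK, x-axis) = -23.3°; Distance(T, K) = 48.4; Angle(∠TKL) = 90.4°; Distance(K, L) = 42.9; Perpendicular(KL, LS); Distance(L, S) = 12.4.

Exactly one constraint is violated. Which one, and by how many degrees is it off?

Perpendicular(KL, LS) — off by 6.90°.

T = (0.00, 0.00) ✓; TK at -23.30° ✓; |TK| = 48.40 ✓; ∠TKL = 90.40° ✓; |KL| = 42.90 ✓; ∠(KL, LS) = 96.90° ✗; |LS| = 12.40 ✓.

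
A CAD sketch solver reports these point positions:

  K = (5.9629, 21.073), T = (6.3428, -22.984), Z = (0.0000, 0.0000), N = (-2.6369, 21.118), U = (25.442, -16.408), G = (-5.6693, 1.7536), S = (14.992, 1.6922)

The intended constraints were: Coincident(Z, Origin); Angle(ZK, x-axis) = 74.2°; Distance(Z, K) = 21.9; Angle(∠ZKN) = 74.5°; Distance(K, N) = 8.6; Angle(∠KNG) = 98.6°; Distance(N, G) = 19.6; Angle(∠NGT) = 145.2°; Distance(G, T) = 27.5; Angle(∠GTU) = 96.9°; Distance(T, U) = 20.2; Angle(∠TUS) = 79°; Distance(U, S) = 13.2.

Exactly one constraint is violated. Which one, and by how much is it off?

Distance(U, S) = 13.2 — off by 7.70.

Z = (0.00, 0.00) ✓; ZK at 74.20° ✓; |ZK| = 21.90 ✓; ∠ZKN = 74.50° ✓; |KN| = 8.600 ✓; ∠KNG = 98.60° ✓; |NG| = 19.60 ✓; ∠NGT = 145.2° ✓; |GT| = 27.50 ✓; ∠GTU = 96.90° ✓; |TU| = 20.20 ✓; ∠TUS = 79.00° ✓; |US| = 20.90 ✗.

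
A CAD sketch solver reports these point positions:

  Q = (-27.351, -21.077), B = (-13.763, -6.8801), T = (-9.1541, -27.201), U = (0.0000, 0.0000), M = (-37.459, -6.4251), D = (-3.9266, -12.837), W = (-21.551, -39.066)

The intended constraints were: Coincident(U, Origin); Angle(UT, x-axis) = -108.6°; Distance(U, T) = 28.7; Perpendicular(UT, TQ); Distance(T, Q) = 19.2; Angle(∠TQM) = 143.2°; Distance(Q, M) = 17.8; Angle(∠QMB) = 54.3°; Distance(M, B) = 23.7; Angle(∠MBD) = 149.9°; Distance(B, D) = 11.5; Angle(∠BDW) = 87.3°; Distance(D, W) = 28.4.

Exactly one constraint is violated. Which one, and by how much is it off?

Distance(D, W) = 28.4 — off by 3.20.

U = (0.00, 0.00) ✓; UT at -108.6° ✓; |UT| = 28.70 ✓; ∠(UT, TQ) = 90.00° ✓; |TQ| = 19.20 ✓; ∠TQM = 143.2° ✓; |QM| = 17.80 ✓; ∠QMB = 54.30° ✓; |MB| = 23.70 ✓; ∠MBD = 149.9° ✓; |BD| = 11.50 ✓; ∠BDW = 87.30° ✓; |DW| = 31.60 ✗.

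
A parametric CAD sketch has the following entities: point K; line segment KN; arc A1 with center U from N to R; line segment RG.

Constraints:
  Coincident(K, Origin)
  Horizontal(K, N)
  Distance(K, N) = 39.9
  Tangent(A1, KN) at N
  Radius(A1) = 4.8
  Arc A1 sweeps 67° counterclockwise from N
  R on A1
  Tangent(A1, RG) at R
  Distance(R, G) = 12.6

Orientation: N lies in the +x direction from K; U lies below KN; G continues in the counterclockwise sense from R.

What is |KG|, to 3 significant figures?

33.8

On A1, N sits at bearing 90° from U; a 67° counterclockwise sweep puts R at bearing 157°, so R = U + 4.8·(cos 157°, sin 157°) = (35.5, -2.92). The tangent condition forces UR to be normal to RG, so RG runs along (−sin 157°, cos 157°); with |RG| = 12.6, G = (30.6, -14.5). Then |KG| = |G − K| = 33.8.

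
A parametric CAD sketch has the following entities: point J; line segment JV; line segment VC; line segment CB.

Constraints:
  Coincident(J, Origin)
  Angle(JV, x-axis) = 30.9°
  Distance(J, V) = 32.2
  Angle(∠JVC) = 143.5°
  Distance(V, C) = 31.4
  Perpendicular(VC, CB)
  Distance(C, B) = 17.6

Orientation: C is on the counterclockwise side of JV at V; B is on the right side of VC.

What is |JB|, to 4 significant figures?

68.06

∠JVC = 143.5°, so VC runs at 30.9° + (180° − 143.5°) = 67.40° from the x-axis; with |VC| = 31.4, C = V + 31.4·(cos 67.40°, sin 67.40°) = (39.70, 45.52). VC is perpendicular to CB; with |CB| = 17.6 on the right of VC, B = C + 17.6·(0.9232, -0.3843) = (55.95, 38.76). Then |JB| = |B − J| = 68.06.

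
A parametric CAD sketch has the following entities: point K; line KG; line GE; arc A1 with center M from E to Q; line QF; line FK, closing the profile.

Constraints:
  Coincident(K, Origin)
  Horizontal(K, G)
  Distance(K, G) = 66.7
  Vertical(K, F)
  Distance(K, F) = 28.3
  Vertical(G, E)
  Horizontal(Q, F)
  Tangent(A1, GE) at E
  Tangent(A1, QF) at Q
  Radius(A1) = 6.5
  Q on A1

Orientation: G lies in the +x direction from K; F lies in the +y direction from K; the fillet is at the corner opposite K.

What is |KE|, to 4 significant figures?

70.17

K is at the origin; K and G share the same y with |KG| = 66.7 and G on the +x side, so G = (66.70, 0.000). KF is vertical with |KF| = 28.3 and F on the +y side, so F = (0.000, 28.30). The virtual corner opposite K is at (66.70, 28.30). Since A1 is tangent to GE there, ME ⟂ GE and A1 meets QF tangentially, so MQ is at right angles to QF, with radius 6.5, so the center M sits 6.5 in from both sides at M = (60.20, 21.80). That places the tangent points at E = (66.70, 21.80) on GE and Q = (60.20, 28.30) on QF. Then |KE| = |E − K| = 70.17.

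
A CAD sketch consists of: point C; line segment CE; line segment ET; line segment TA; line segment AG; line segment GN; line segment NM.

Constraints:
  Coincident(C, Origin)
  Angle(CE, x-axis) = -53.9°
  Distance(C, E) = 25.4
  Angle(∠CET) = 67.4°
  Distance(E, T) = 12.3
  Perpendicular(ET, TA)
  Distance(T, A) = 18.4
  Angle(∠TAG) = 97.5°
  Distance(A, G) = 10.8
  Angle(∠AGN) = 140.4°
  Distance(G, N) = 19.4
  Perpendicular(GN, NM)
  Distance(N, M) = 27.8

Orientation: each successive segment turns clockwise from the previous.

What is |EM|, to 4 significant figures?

14.05

C is at the origin; CE runs at -53.9° with length 25.4, so E = (14.97, -20.52). ∠CET = 67.4° gives ET at -166.5° from the x-axis; with |ET| = 12.3, T = (3.005, -23.39). ET is perpendicular to TA, so TA runs at 103.5°; with |TA| = 18.4, A = (-1.290, -5.503). ∠TAG = 97.5° gives AG at 21.00° from the x-axis; with |AG| = 10.8, G = (8.793, -1.632). ∠AGN = 140.4° gives GN at -18.60° from the x-axis; with |GN| = 19.4, N = (27.18, -7.820). The perpendicularity gives NM at right angles to GN, so NM runs at -108.6°; with |NM| = 27.8, M = (18.31, -34.17). Then |EM| = |M − E| = 14.05.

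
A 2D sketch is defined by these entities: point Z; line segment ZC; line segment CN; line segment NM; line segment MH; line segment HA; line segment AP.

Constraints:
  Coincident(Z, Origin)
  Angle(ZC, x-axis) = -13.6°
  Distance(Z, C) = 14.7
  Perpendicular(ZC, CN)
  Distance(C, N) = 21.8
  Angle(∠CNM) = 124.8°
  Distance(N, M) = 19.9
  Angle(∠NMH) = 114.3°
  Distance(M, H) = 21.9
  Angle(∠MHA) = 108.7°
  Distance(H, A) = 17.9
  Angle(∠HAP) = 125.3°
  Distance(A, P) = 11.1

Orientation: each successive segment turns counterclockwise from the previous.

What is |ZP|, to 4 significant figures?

6.440

∠MHA = 108.7° gives HA at -91.40° from the x-axis; with |HA| = 17.9, A = (-15.14, 8.206). ∠HAP = 125.3° gives AP at -36.70° from the x-axis; with |AP| = 11.1, P = (-6.245, 1.573). Then |ZP| = |P − Z| = 6.440.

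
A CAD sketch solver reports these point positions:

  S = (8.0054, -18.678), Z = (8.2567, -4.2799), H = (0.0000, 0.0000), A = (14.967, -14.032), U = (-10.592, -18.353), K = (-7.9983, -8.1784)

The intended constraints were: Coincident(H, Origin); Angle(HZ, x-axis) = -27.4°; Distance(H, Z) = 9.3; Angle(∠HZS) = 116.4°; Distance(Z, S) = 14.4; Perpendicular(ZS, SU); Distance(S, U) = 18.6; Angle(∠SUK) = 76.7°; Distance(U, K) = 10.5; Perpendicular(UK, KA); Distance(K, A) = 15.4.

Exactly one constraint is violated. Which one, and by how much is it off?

Distance(K, A) = 15.4 — off by 8.30.

H = (0.00, 0.00) ✓; HZ at -27.40° ✓; |HZ| = 9.300 ✓; ∠HZS = 116.4° ✓; |ZS| = 14.40 ✓; ∠(ZS, SU) = 90.00° ✓; |SU| = 18.60 ✓; ∠SUK = 76.70° ✓; |UK| = 10.50 ✓; ∠(UK, KA) = 90.00° ✓; |KA| = 23.70 ✗.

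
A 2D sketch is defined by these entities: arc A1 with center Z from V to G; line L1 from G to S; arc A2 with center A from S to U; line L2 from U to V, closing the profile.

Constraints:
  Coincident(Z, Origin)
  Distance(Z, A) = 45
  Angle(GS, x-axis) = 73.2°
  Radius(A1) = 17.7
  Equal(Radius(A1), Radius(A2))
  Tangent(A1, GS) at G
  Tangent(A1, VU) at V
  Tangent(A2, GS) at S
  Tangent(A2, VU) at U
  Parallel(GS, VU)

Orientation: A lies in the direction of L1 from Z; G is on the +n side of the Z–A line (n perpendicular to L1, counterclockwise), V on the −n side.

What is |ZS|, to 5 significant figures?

48.356

The slot axis is L1's direction at 73.2°, so u = (cos 73.2°, sin 73.2°) = (0.28903, 0.95732) and n = (−sin 73.2°, cos 73.2°) = (-0.95732, 0.28903). Z is at the origin and A lies 45.0 along u from Z, so A = 45.0·u = (13.006, 43.079). Tangency of A1 to both parallel lines with radius 17.7 puts G and V at Z ± 17.7·n: G = (-16.945, 5.1159), V = (16.945, -5.1159). Equal radii place S and U the same way about A: S = A + 17.7·n = (-3.9381, 48.195), U = A − 17.7·n = (29.951, 37.964). Then |ZS| = |S − Z| = 48.356.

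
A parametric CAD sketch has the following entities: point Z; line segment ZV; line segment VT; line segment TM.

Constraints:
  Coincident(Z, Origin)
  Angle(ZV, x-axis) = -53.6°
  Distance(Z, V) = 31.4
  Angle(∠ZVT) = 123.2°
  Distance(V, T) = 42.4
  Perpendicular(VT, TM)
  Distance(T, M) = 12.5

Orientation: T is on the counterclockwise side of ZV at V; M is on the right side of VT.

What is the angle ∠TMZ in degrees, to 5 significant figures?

56.950°

Z is at the origin; ZV runs at -53.6° with length 31.4, so V = 31.4·(cos -53.6°, sin -53.6°) = (18.633, -25.274). ∠ZVT = 123.2°, so VT runs at -53.6° + (180° − 123.2°) = 3.2000° from the x-axis; with |VT| = 42.4, T = V + 42.4·(cos 3.2000°, sin 3.2000°) = (60.967, -22.907). The perpendicularity gives TM at right angles to VT; with |TM| = 12.5 on the right of VT, M = T + 12.5·(0.055822, -0.99844) = (61.665, -35.387). Then cos ∠TMZ = MT·MZ / (|MT||MZ|), giving 56.950°.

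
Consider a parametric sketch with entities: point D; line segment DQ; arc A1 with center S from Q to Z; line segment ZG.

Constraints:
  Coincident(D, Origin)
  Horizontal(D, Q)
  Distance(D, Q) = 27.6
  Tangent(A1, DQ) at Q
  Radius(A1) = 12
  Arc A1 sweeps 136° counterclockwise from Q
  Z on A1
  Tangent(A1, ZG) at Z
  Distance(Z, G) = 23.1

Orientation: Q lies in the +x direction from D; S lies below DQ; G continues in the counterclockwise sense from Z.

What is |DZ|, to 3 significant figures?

28.2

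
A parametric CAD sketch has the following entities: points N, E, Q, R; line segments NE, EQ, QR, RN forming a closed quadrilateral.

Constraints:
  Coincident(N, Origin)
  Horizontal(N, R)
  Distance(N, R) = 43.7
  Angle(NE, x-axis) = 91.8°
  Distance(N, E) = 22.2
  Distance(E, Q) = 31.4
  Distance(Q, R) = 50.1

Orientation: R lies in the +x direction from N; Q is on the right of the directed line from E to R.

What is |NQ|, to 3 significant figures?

10.5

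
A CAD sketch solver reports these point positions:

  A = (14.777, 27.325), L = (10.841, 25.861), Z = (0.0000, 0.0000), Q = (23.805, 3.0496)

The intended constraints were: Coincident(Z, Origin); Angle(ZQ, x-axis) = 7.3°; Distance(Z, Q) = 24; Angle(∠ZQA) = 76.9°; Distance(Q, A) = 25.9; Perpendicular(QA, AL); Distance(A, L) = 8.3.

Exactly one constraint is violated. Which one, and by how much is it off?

Distance(A, L) = 8.3 — off by 4.10.

Z = (0.00, 0.00) ✓; ZQ at 7.300° ✓; |ZQ| = 24.00 ✓; ∠ZQA = 76.90° ✓; |QA| = 25.90 ✓; ∠(QA, AL) = 90.00° ✓; |AL| = 4.199 ✗.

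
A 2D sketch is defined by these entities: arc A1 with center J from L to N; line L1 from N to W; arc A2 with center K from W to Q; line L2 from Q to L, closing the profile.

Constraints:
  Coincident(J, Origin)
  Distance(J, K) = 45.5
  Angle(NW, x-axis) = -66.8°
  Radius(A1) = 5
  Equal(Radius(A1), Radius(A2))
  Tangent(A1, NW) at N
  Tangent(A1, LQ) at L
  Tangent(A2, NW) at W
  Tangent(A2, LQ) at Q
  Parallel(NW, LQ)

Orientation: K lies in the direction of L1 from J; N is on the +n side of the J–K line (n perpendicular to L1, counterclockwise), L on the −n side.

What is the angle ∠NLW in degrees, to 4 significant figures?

77.60°

Tangency of A1 to both parallel lines with radius 5.0 puts N and L at J ± 5.0·n: N = (4.596, 1.970), L = (-4.596, -1.970). Equal radii place W and Q the same way about K: W = K + 5.0·n = (22.52, -39.85), Q = K − 5.0·n = (13.33, -43.79). Then cos ∠NLW = LN·LW / (|LN||LW|), giving 77.60°.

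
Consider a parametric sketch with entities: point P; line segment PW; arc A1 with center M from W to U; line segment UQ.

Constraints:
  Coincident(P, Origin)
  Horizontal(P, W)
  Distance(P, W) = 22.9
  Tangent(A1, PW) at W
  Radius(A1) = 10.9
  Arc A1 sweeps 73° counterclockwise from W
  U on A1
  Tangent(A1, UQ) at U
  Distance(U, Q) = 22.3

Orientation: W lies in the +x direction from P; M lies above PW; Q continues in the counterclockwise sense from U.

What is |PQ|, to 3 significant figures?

49.3

P is at the origin; PW is horizontal with |PW| = 22.9 and W on the +x side, so W = (22.9, 0.00). A1 meets PW tangentially, so MW is at right angles to PW, so M = W + (0, 10.9) = (22.9, 10.9). On A1, W sits at bearing -90° from M; a 73° counterclockwise sweep puts U at bearing -17°, so U = M + 10.9·(cos -17°, sin -17°) = (33.3, 7.71). A1 meets UQ tangentially, so MU is at right angles to UQ, so UQ runs along (−sin -17°, cos -17°); with |UQ| = 22.3, Q = (39.8, 29.0). Then |PQ| = |Q − P| = 49.3.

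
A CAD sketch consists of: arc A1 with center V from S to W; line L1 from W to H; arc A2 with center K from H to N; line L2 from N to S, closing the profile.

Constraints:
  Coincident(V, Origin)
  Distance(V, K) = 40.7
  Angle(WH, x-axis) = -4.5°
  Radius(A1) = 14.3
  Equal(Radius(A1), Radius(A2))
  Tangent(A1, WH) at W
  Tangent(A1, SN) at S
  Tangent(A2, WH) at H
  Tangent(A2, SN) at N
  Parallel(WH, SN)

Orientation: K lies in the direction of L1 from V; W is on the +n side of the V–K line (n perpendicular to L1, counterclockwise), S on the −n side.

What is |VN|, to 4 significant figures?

43.14

Tangency of A1 to both parallel lines with radius 14.3 puts W and S at V ± 14.3·n: W = (1.122, 14.26), S = (-1.122, -14.26). Equal radii place H and N the same way about K: H = K + 14.3·n = (41.70, 11.06), N = K − 14.3·n = (39.45, -17.45). Then |VN| = |N − V| = 43.14.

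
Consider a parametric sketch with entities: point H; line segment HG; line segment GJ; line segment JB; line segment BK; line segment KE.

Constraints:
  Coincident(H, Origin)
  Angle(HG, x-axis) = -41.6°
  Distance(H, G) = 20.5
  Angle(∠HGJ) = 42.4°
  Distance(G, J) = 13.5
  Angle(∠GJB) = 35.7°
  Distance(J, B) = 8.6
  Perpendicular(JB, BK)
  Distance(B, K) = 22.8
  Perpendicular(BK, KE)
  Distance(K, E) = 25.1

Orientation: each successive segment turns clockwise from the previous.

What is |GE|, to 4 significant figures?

31.26

JB ⟂ BK, so BK runs at -53.50°; with |BK| = 22.8, K = (22.31, -27.01). The perpendicularity gives KE at right angles to BK, so KE runs at -143.5°; with |KE| = 25.1, E = (2.129, -41.94). Then |GE| = |E − G| = 31.26.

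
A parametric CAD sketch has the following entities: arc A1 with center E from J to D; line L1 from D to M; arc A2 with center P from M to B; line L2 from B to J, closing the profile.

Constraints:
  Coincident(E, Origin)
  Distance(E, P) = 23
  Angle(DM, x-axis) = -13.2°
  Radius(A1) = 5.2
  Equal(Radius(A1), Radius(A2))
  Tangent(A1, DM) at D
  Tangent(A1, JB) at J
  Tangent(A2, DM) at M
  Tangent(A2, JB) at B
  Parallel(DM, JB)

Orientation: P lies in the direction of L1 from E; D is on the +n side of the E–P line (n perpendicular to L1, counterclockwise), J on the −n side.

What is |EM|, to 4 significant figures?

23.58

The slot axis is L1's direction at -13.2°, so u = (cos -13.2°, sin -13.2°) = (0.9736, -0.2284) and n = (−sin -13.2°, cos -13.2°) = (0.2284, 0.9736). E is at the origin and P lies 23.0 along u from E, so P = 23.0·u = (22.39, -5.252). Tangency of A1 to both parallel lines with radius 5.2 puts D and J at E ± 5.2·n: D = (1.187, 5.063), J = (-1.187, -5.063). Equal radii place M and B the same way about P: M = P + 5.2·n = (23.58, -0.1895), B = P − 5.2·n = (21.20, -10.31). Then |EM| = |M − E| = 23.58.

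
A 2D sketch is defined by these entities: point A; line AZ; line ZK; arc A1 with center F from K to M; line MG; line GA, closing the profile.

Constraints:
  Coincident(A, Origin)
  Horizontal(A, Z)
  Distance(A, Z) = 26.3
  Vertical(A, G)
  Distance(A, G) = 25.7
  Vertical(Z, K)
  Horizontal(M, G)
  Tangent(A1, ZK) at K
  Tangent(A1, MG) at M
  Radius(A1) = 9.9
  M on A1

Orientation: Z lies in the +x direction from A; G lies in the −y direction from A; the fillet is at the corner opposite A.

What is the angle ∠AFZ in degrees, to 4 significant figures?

78.14°

A is at the origin; A and Z share the same y with |AZ| = 26.3 and Z on the +x side, so Z = (26.30, 0.000). A and G share the same x with |AG| = 25.7 and G on the −y side, so G = (0.000, -25.70). The virtual corner opposite A is at (26.30, -25.70). Tangency of A1 to ZK means the radius FK is perpendicular to ZK and A1 meets MG tangentially, so FM is at right angles to MG, with radius 9.9, so the center F sits 9.9 in from both sides at F = (16.40, -15.80). Then cos ∠AFZ = FA·FZ / (|FA||FZ|), giving 78.14°.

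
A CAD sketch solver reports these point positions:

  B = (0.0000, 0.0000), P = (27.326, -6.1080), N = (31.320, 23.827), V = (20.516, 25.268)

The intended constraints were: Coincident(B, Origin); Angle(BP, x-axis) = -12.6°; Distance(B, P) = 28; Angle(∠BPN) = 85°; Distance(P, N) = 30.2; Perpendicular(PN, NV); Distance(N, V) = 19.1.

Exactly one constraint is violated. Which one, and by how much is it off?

Distance(N, V) = 19.1 — off by 8.20.

B = (0.00, 0.00) ✓; BP at -12.60° ✓; |BP| = 28.00 ✓; ∠BPN = 85.00° ✓; |PN| = 30.20 ✓; ∠(PN, NV) = 90.00° ✓; |NV| = 10.90 ✗.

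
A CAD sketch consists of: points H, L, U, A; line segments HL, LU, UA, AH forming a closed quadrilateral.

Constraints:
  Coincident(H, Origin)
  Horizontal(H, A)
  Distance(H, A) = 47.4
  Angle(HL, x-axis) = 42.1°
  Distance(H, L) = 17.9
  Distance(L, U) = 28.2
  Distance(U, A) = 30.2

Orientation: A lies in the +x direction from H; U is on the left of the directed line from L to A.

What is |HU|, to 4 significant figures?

46.01

H is at the origin; HA is horizontal with |HA| = 47.4 and A in +x, so A = (47.4, 0). HL runs at 42.1° with |HL| = 17.9, so L = (13.28, 12.00). U is determined by |LU| = 28.2 and |UA| = 30.2 together: it lies at the intersection of circle(L, 28.2) and circle(A, 30.2). With |LA| = 36.17, the foot of the radical line on LA is 16.47 from L and the perpendicular offset is √(28.2² − 16.47²) = 22.89. Taking the left-of-LA solution: U = (36.41, 28.13).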